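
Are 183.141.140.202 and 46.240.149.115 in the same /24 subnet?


Mask: 255.255.255.0
183.141.140.202 AND mask = 183.141.140.0
46.240.149.115 AND mask = 46.240.149.0
No, different subnets (183.141.140.0 vs 46.240.149.0)


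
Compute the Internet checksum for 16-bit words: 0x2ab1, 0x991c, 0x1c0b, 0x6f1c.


Sum all words (with carry folding):
+ 0x2ab1 = 0x2ab1
+ 0x991c = 0xc3cd
+ 0x1c0b = 0xdfd8
+ 0x6f1c = 0x4ef5
One's complement: ~0x4ef5
Checksum = 0xb10a


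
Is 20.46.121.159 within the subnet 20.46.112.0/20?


Subnet network: 20.46.112.0
Test IP AND mask: 20.46.112.0
Yes, 20.46.121.159 is in 20.46.112.0/20


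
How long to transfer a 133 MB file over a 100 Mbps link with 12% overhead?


Effective throughput = 100 * (1 - 12/100) = 88 Mbps
File size in Mb = 133 * 8 = 1064 Mb
Time = 1064 / 88
Time = 12.0909 seconds


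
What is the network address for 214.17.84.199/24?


IP:   11010110.00010001.01010100.11000111
Mask: 11111111.11111111.11111111.00000000
AND operation:
Net:  11010110.00010001.01010100.00000000
Network: 214.17.84.0/24


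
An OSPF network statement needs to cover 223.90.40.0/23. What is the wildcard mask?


Subnet mask: 255.255.254.0
Wildcard = 255.255.255.255 - subnet mask
255 - 255 = 0
255 - 255 = 0
255 - 254 = 1
255 - 0 = 255
Wildcard: 0.0.1.255


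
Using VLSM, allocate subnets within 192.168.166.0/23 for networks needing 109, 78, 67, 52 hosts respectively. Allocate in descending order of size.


109 hosts -> /25 (126 usable): 192.168.166.0/25
78 hosts -> /25 (126 usable): 192.168.166.128/25
67 hosts -> /25 (126 usable): 192.168.167.0/25
52 hosts -> /26 (62 usable): 192.168.167.128/26
Allocation: 192.168.166.0/25 (109 hosts, 126 usable); 192.168.166.128/25 (78 hosts, 126 usable); 192.168.167.0/25 (67 hosts, 126 usable); 192.168.167.128/26 (52 hosts, 62 usable)


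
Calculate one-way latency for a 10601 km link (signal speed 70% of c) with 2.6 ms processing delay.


Speed = 0.7 * 3e5 km/s = 210000 km/s
Propagation delay = 10601 / 210000 = 0.0505 s = 50.481 ms
Processing delay = 2.6 ms
Total one-way latency = 53.081 ms


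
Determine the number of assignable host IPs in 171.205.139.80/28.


Host bits = 32 - 28 = 4
Total addresses = 2^4 = 16
Usable = total - 2 (network and broadcast)
Usable hosts: 14


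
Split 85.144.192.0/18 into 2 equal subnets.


New prefix = 18 + 1 = 19
Each subnet has 8192 addresses
  85.144.192.0/19
  85.144.224.0/19
Subnets: 85.144.192.0/19, 85.144.224.0/19


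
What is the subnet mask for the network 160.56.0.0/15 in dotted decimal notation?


/15 means 15 network bits, 17 host bits
Binary: 11111111111111100000000000000000
Mask: 255.254.0.0


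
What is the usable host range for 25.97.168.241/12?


Network: 25.96.0.0
Broadcast: 25.111.255.255
First usable = network + 1
Last usable = broadcast - 1
Range: 25.96.0.1 to 25.111.255.254


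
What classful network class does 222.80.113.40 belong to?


First octet: 222
Binary: 11011110
110xxxxx -> Class C (192-223)
Class C, default mask 255.255.255.0 (/24)


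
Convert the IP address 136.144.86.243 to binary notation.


136 = 10001000
144 = 10010000
86 = 01010110
243 = 11110011
Binary: 10001000.10010000.01010110.11110011


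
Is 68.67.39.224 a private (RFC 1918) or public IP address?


RFC 1918 private ranges:
  10.0.0.0/8 (10.0.0.0 - 10.255.255.255)
  172.16.0.0/12 (172.16.0.0 - 172.31.255.255)
  192.168.0.0/16 (192.168.0.0 - 192.168.255.255)
Public (not in any RFC 1918 range)


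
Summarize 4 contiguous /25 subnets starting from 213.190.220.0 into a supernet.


Original prefix: /25
Number of subnets: 4 = 2^2
New prefix = 25 - 2 = 23
Supernet: 213.190.220.0/23


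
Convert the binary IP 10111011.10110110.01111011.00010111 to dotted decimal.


10111011 = 187
10110110 = 182
01111011 = 123
00010111 = 23
IP: 187.182.123.23


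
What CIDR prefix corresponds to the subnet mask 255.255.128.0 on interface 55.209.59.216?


Binary: 11111111.11111111.10000000.00000000
Count leading 1s
Prefix: /17


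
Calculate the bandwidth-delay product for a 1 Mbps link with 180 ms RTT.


BDP = bandwidth * RTT
= 1 Mbps * 180 ms
= 1 * 1e6 * 180 / 1000 bits
= 180000 bits
= 22500 bytes
= 21.9727 KB
BDP = 180000 bits (22500 bytes)


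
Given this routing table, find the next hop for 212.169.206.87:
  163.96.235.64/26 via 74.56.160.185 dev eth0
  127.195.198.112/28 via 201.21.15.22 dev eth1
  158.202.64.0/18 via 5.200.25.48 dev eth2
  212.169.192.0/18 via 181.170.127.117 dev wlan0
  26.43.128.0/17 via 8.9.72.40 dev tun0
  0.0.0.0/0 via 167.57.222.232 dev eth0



Longest prefix match for 212.169.206.87:
  /26 163.96.235.64: no
  /28 127.195.198.112: no
  /18 158.202.64.0: no
  /18 212.169.192.0: MATCH
  /17 26.43.128.0: no
  /0 0.0.0.0: MATCH
Selected: next-hop 181.170.127.117 via wlan0 (matched /18)


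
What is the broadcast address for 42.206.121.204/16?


Network: 42.206.0.0/16
Host bits = 16
Set all host bits to 1:
Broadcast: 42.206.255.255


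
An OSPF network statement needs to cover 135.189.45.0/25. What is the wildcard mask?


Subnet mask: 255.255.255.128
Wildcard = 255.255.255.255 - subnet mask
255 - 255 = 0
255 - 255 = 0
255 - 255 = 0
255 - 128 = 127
Wildcard: 0.0.0.127


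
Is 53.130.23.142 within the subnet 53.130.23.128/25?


Subnet network: 53.130.23.128
Test IP AND mask: 53.130.23.128
Yes, 53.130.23.142 is in 53.130.23.128/25


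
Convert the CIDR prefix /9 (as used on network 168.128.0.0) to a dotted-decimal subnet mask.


/9 means 9 network bits, 23 host bits
Binary: 11111111100000000000000000000000
Mask: 255.128.0.0


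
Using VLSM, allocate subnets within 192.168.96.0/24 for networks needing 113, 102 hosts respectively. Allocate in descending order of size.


113 hosts -> /25 (126 usable): 192.168.96.0/25
102 hosts -> /25 (126 usable): 192.168.96.128/25
Allocation: 192.168.96.0/25 (113 hosts, 126 usable); 192.168.96.128/25 (102 hosts, 126 usable)


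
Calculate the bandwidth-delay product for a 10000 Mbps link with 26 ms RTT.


BDP = bandwidth * RTT
= 10000 Mbps * 26 ms
= 10000 * 1e6 * 26 / 1000 bits
= 260000000 bits
= 32500000 bytes
= 31738.2812 KB
BDP = 260000000 bits (32500000 bytes)


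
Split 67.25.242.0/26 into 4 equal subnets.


New prefix = 26 + 2 = 28
Each subnet has 16 addresses
  67.25.242.0/28
  67.25.242.16/28
  67.25.242.32/28
  67.25.242.48/28
Subnets: 67.25.242.0/28, 67.25.242.16/28, 67.25.242.32/28, 67.25.242.48/28


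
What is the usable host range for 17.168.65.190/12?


Network: 17.160.0.0
Broadcast: 17.175.255.255
First usable = network + 1
Last usable = broadcast - 1
Range: 17.160.0.1 to 17.175.255.254


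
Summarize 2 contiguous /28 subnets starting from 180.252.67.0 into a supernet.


Original prefix: /28
Number of subnets: 2 = 2^1
New prefix = 28 - 1 = 27
Supernet: 180.252.67.0/27


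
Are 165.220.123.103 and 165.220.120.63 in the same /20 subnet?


Mask: 255.255.240.0
165.220.123.103 AND mask = 165.220.112.0
165.220.120.63 AND mask = 165.220.112.0
Yes, same subnet (165.220.112.0)


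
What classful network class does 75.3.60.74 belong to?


First octet: 75
Binary: 01001011
0xxxxxxx -> Class A (1-126)
Class A, default mask 255.0.0.0 (/8)


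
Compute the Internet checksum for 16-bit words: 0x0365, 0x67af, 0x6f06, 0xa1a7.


Sum all words (with carry folding):
+ 0x0365 = 0x0365
+ 0x67af = 0x6b14
+ 0x6f06 = 0xda1a
+ 0xa1a7 = 0x7bc2
One's complement: ~0x7bc2
Checksum = 0x843d


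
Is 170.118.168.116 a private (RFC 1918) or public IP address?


RFC 1918 private ranges:
  10.0.0.0/8 (10.0.0.0 - 10.255.255.255)
  172.16.0.0/12 (172.16.0.0 - 172.31.255.255)
  192.168.0.0/16 (192.168.0.0 - 192.168.255.255)
Public (not in any RFC 1918 range)


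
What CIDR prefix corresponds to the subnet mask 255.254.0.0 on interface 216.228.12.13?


Binary: 11111111.11111110.00000000.00000000
Count leading 1s
Prefix: /15


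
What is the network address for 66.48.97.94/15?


IP:   01000010.00110000.01100001.01011110
Mask: 11111111.11111110.00000000.00000000
AND operation:
Net:  01000010.00110000.00000000.00000000
Network: 66.48.0.0/15


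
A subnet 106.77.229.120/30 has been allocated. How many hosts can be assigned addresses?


Host bits = 32 - 30 = 2
Total addresses = 2^2 = 4
Usable = total - 2 (network and broadcast)
Usable hosts: 2


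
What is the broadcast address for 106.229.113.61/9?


Network: 106.128.0.0/9
Host bits = 23
Set all host bits to 1:
Broadcast: 106.255.255.255


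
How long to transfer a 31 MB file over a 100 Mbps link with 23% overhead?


Effective throughput = 100 * (1 - 23/100) = 77 Mbps
File size in Mb = 31 * 8 = 248 Mb
Time = 248 / 77
Time = 3.2208 seconds


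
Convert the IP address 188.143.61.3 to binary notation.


188 = 10111100
143 = 10001111
61 = 00111101
3 = 00000011
Binary: 10111100.10001111.00111101.00000011


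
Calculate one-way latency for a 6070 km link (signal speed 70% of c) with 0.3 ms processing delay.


Speed = 0.7 * 3e5 km/s = 210000 km/s
Propagation delay = 6070 / 210000 = 0.0289 s = 28.9048 ms
Processing delay = 0.3 ms
Total one-way latency = 29.2048 ms


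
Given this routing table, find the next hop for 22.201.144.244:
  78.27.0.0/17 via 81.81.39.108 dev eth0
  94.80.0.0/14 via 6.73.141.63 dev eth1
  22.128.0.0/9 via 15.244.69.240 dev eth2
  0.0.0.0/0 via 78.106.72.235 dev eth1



Longest prefix match for 22.201.144.244:
  /17 78.27.0.0: no
  /14 94.80.0.0: no
  /9 22.128.0.0: MATCH
  /0 0.0.0.0: MATCH
Selected: next-hop 15.244.69.240 via eth2 (matched /9)


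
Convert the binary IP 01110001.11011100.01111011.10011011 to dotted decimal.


01110001 = 113
11011100 = 220
01111011 = 123
10011011 = 155
IP: 113.220.123.155


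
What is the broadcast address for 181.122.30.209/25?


Network: 181.122.30.128/25
Host bits = 7
Set all host bits to 1:
Broadcast: 181.122.30.255


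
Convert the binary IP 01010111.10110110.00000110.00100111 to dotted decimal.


01010111 = 87
10110110 = 182
00000110 = 6
00100111 = 39
IP: 87.182.6.39


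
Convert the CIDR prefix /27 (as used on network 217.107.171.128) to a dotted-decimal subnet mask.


/27 means 27 network bits, 5 host bits
Binary: 11111111111111111111111111100000
Mask: 255.255.255.224


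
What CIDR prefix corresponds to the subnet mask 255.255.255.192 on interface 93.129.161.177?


Binary: 11111111.11111111.11111111.11000000
Count leading 1s
Prefix: /26


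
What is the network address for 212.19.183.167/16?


IP:   11010100.00010011.10110111.10100111
Mask: 11111111.11111111.00000000.00000000
AND operation:
Net:  11010100.00010011.00000000.00000000
Network: 212.19.0.0/16


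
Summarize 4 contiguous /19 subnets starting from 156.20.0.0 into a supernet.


Original prefix: /19
Number of subnets: 4 = 2^2
New prefix = 19 - 2 = 17
Supernet: 156.20.0.0/17


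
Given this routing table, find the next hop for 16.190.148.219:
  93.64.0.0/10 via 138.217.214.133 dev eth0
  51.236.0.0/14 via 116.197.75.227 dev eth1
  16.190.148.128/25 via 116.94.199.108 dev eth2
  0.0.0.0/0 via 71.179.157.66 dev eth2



Longest prefix match for 16.190.148.219:
  /10 93.64.0.0: no
  /14 51.236.0.0: no
  /25 16.190.148.128: MATCH
  /0 0.0.0.0: MATCH
Selected: next-hop 116.94.199.108 via eth2 (matched /25)


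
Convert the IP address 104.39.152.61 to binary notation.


104 = 01101000
39 = 00100111
152 = 10011000
61 = 00111101
Binary: 01101000.00100111.10011000.00111101


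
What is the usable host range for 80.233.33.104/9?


Network: 80.128.0.0
Broadcast: 80.255.255.255
First usable = network + 1
Last usable = broadcast - 1
Range: 80.128.0.1 to 80.255.255.254


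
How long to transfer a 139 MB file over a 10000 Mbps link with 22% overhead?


Effective throughput = 10000 * (1 - 22/100) = 7800 Mbps
File size in Mb = 139 * 8 = 1112 Mb
Time = 1112 / 7800
Time = 0.1426 seconds


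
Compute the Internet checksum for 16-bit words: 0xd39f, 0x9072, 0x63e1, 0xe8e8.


Sum all words (with carry folding):
+ 0xd39f = 0xd39f
+ 0x9072 = 0x6412
+ 0x63e1 = 0xc7f3
+ 0xe8e8 = 0xb0dc
One's complement: ~0xb0dc
Checksum = 0x4f23


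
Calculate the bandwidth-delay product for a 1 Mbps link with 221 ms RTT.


BDP = bandwidth * RTT
= 1 Mbps * 221 ms
= 1 * 1e6 * 221 / 1000 bits
= 221000 bits
= 27625 bytes
= 26.9775 KB
BDP = 221000 bits (27625 bytes)


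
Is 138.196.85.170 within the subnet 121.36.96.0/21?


Subnet network: 121.36.96.0
Test IP AND mask: 138.196.80.0
No, 138.196.85.170 is not in 121.36.96.0/21


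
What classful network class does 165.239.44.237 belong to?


First octet: 165
Binary: 10100101
10xxxxxx -> Class B (128-191)
Class B, default mask 255.255.0.0 (/16)


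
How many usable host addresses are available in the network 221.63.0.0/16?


Host bits = 32 - 16 = 16
Total addresses = 2^16 = 65536
Usable = total - 2 (network and broadcast)
Usable hosts: 65534


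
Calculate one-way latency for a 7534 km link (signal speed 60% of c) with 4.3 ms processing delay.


Speed = 0.6 * 3e5 km/s = 180000 km/s
Propagation delay = 7534 / 180000 = 0.0419 s = 41.8556 ms
Processing delay = 4.3 ms
Total one-way latency = 46.1556 ms


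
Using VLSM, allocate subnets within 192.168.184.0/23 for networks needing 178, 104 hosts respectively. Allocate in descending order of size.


178 hosts -> /24 (254 usable): 192.168.184.0/24
104 hosts -> /25 (126 usable): 192.168.185.0/25
Allocation: 192.168.184.0/24 (178 hosts, 254 usable); 192.168.185.0/25 (104 hosts, 126 usable)


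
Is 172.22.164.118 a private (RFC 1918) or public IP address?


RFC 1918 private ranges:
  10.0.0.0/8 (10.0.0.0 - 10.255.255.255)
  172.16.0.0/12 (172.16.0.0 - 172.31.255.255)
  192.168.0.0/16 (192.168.0.0 - 192.168.255.255)
Private (in 172.16.0.0/12)


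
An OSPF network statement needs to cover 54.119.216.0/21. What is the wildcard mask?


Subnet mask: 255.255.248.0
Wildcard = 255.255.255.255 - subnet mask
255 - 255 = 0
255 - 255 = 0
255 - 248 = 7
255 - 0 = 255
Wildcard: 0.0.7.255


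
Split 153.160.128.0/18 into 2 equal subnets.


New prefix = 18 + 1 = 19
Each subnet has 8192 addresses
  153.160.128.0/19
  153.160.160.0/19
Subnets: 153.160.128.0/19, 153.160.160.0/19


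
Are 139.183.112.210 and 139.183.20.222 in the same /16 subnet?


Mask: 255.255.0.0
139.183.112.210 AND mask = 139.183.0.0
139.183.20.222 AND mask = 139.183.0.0
Yes, same subnet (139.183.0.0)


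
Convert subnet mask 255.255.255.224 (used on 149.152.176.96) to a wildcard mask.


Subnet mask: 255.255.255.224
Wildcard = 255.255.255.255 - subnet mask
255 - 255 = 0
255 - 255 = 0
255 - 255 = 0
255 - 224 = 31
Wildcard: 0.0.0.31


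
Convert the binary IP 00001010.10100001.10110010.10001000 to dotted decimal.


00001010 = 10
10100001 = 161
10110010 = 178
10001000 = 136
IP: 10.161.178.136


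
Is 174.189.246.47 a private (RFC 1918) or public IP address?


RFC 1918 private ranges:
  10.0.0.0/8 (10.0.0.0 - 10.255.255.255)
  172.16.0.0/12 (172.16.0.0 - 172.31.255.255)
  192.168.0.0/16 (192.168.0.0 - 192.168.255.255)
Public (not in any RFC 1918 range)


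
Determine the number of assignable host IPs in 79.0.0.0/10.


Host bits = 32 - 10 = 22
Total addresses = 2^22 = 4194304
Usable = total - 2 (network and broadcast)
Usable hosts: 4194302


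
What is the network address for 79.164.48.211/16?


IP:   01001111.10100100.00110000.11010011
Mask: 11111111.11111111.00000000.00000000
AND operation:
Net:  01001111.10100100.00000000.00000000
Network: 79.164.0.0/16


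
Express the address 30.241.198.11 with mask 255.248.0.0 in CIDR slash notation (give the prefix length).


Binary: 11111111.11111000.00000000.00000000
Count leading 1s
Prefix: /13


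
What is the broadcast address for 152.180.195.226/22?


Network: 152.180.192.0/22
Host bits = 10
Set all host bits to 1:
Broadcast: 152.180.195.255


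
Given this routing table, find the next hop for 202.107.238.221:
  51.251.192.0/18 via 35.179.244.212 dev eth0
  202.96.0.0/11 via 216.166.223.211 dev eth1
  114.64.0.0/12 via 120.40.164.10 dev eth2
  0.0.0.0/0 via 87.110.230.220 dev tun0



Longest prefix match for 202.107.238.221:
  /18 51.251.192.0: no
  /11 202.96.0.0: MATCH
  /12 114.64.0.0: no
  /0 0.0.0.0: MATCH
Selected: next-hop 216.166.223.211 via eth1 (matched /11)


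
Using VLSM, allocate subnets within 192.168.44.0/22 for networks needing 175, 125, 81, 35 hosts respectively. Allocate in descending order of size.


175 hosts -> /24 (254 usable): 192.168.44.0/24
125 hosts -> /25 (126 usable): 192.168.45.0/25
81 hosts -> /25 (126 usable): 192.168.45.128/25
35 hosts -> /26 (62 usable): 192.168.46.0/26
Allocation: 192.168.44.0/24 (175 hosts, 254 usable); 192.168.45.0/25 (125 hosts, 126 usable); 192.168.45.128/25 (81 hosts, 126 usable); 192.168.46.0/26 (35 hosts, 62 usable)


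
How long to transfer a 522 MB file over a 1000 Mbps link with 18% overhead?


Effective throughput = 1000 * (1 - 18/100) = 820.0 Mbps
File size in Mb = 522 * 8 = 4176 Mb
Time = 4176 / 820.0
Time = 5.0927 seconds


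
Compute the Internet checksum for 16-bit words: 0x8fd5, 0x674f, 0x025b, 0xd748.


Sum all words (with carry folding):
+ 0x8fd5 = 0x8fd5
+ 0x674f = 0xf724
+ 0x025b = 0xf97f
+ 0xd748 = 0xd0c8
One's complement: ~0xd0c8
Checksum = 0x2f37


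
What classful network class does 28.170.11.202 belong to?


First octet: 28
Binary: 00011100
0xxxxxxx -> Class A (1-126)
Class A, default mask 255.0.0.0 (/8)


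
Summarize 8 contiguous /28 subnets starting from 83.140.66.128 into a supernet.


Original prefix: /28
Number of subnets: 8 = 2^3
New prefix = 28 - 3 = 25
Supernet: 83.140.66.128/25


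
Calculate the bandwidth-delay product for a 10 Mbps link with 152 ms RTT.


BDP = bandwidth * RTT
= 10 Mbps * 152 ms
= 10 * 1e6 * 152 / 1000 bits
= 1520000 bits
= 190000 bytes
= 185.5469 KB
BDP = 1520000 bits (190000 bytes)


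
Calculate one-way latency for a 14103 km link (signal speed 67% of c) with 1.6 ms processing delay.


Speed = 0.67 * 3e5 km/s = 201000 km/s
Propagation delay = 14103 / 201000 = 0.0702 s = 70.1642 ms
Processing delay = 1.6 ms
Total one-way latency = 71.7642 ms


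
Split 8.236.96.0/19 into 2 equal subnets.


New prefix = 19 + 1 = 20
Each subnet has 4096 addresses
  8.236.96.0/20
  8.236.112.0/20
Subnets: 8.236.96.0/20, 8.236.112.0/20


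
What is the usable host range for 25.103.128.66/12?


Network: 25.96.0.0
Broadcast: 25.111.255.255
First usable = network + 1
Last usable = broadcast - 1
Range: 25.96.0.1 to 25.111.255.254


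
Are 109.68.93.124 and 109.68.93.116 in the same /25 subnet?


Mask: 255.255.255.128
109.68.93.124 AND mask = 109.68.93.0
109.68.93.116 AND mask = 109.68.93.0
Yes, same subnet (109.68.93.0)


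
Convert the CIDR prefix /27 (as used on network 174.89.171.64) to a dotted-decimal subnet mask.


/27 means 27 network bits, 5 host bits
Binary: 11111111111111111111111111100000
Mask: 255.255.255.224


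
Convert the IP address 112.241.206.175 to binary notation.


112 = 01110000
241 = 11110001
206 = 11001110
175 = 10101111
Binary: 01110000.11110001.11001110.10101111


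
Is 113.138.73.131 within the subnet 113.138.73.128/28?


Subnet network: 113.138.73.128
Test IP AND mask: 113.138.73.128
Yes, 113.138.73.131 is in 113.138.73.128/28


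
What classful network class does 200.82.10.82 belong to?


First octet: 200
Binary: 11001000
110xxxxx -> Class C (192-223)
Class C, default mask 255.255.255.0 (/24)


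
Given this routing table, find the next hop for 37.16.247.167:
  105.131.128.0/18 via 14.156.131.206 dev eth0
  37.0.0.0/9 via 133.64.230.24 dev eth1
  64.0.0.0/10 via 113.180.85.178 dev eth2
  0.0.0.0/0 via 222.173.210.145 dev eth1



Longest prefix match for 37.16.247.167:
  /18 105.131.128.0: no
  /9 37.0.0.0: MATCH
  /10 64.0.0.0: no
  /0 0.0.0.0: MATCH
Selected: next-hop 133.64.230.24 via eth1 (matched /9)


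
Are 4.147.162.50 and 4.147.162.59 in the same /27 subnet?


Mask: 255.255.255.224
4.147.162.50 AND mask = 4.147.162.32
4.147.162.59 AND mask = 4.147.162.32
Yes, same subnet (4.147.162.32)


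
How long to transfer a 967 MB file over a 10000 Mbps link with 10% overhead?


Effective throughput = 10000 * (1 - 10/100) = 9000 Mbps
File size in Mb = 967 * 8 = 7736 Mb
Time = 7736 / 9000
Time = 0.8596 seconds


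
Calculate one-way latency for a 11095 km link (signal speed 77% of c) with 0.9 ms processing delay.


Speed = 0.77 * 3e5 km/s = 231000 km/s
Propagation delay = 11095 / 231000 = 0.048 s = 48.0303 ms
Processing delay = 0.9 ms
Total one-way latency = 48.9303 ms


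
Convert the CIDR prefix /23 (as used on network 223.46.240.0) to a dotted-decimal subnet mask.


/23 means 23 network bits, 9 host bits
Binary: 11111111111111111111111000000000
Mask: 255.255.254.0


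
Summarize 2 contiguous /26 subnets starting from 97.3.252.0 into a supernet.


Original prefix: /26
Number of subnets: 2 = 2^1
New prefix = 26 - 1 = 25
Supernet: 97.3.252.0/25


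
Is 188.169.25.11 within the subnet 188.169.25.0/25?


Subnet network: 188.169.25.0
Test IP AND mask: 188.169.25.0
Yes, 188.169.25.11 is in 188.169.25.0/25


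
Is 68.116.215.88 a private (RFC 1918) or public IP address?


RFC 1918 private ranges:
  10.0.0.0/8 (10.0.0.0 - 10.255.255.255)
  172.16.0.0/12 (172.16.0.0 - 172.31.255.255)
  192.168.0.0/16 (192.168.0.0 - 192.168.255.255)
Public (not in any RFC 1918 range)


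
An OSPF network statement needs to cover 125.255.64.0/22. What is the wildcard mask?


Subnet mask: 255.255.252.0
Wildcard = 255.255.255.255 - subnet mask
255 - 255 = 0
255 - 255 = 0
255 - 252 = 3
255 - 0 = 255
Wildcard: 0.0.3.255


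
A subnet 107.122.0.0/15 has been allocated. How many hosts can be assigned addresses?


Host bits = 32 - 15 = 17
Total addresses = 2^17 = 131072
Usable = total - 2 (network and broadcast)
Usable hosts: 131070


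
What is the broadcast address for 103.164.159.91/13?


Network: 103.160.0.0/13
Host bits = 19
Set all host bits to 1:
Broadcast: 103.167.255.255


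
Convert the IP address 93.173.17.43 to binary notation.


93 = 01011101
173 = 10101101
17 = 00010001
43 = 00101011
Binary: 01011101.10101101.00010001.00101011


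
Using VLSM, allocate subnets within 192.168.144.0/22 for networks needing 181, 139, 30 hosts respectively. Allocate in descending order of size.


181 hosts -> /24 (254 usable): 192.168.144.0/24
139 hosts -> /24 (254 usable): 192.168.145.0/24
30 hosts -> /27 (30 usable): 192.168.146.0/27
Allocation: 192.168.144.0/24 (181 hosts, 254 usable); 192.168.145.0/24 (139 hosts, 254 usable); 192.168.146.0/27 (30 hosts, 30 usable)


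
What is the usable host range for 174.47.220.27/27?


Network: 174.47.220.0
Broadcast: 174.47.220.31
First usable = network + 1
Last usable = broadcast - 1
Range: 174.47.220.1 to 174.47.220.30


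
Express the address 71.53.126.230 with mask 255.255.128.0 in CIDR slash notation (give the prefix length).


Binary: 11111111.11111111.10000000.00000000
Count leading 1s
Prefix: /17


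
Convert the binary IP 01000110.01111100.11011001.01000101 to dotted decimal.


01000110 = 70
01111100 = 124
11011001 = 217
01000101 = 69
IP: 70.124.217.69


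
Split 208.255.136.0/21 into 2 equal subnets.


New prefix = 21 + 1 = 22
Each subnet has 1024 addresses
  208.255.136.0/22
  208.255.140.0/22
Subnets: 208.255.136.0/22, 208.255.140.0/22


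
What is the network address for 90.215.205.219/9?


IP:   01011010.11010111.11001101.11011011
Mask: 11111111.10000000.00000000.00000000
AND operation:
Net:  01011010.10000000.00000000.00000000
Network: 90.128.0.0/9


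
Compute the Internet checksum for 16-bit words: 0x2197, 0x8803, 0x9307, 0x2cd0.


Sum all words (with carry folding):
+ 0x2197 = 0x2197
+ 0x8803 = 0xa99a
+ 0x9307 = 0x3ca2
+ 0x2cd0 = 0x6972
One's complement: ~0x6972
Checksum = 0x968d


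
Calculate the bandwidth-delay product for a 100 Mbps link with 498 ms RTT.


BDP = bandwidth * RTT
= 100 Mbps * 498 ms
= 100 * 1e6 * 498 / 1000 bits
= 49800000 bits
= 6225000 bytes
= 6079.1016 KB
BDP = 49800000 bits (6225000 bytes)


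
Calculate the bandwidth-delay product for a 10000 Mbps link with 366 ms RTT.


BDP = bandwidth * RTT
= 10000 Mbps * 366 ms
= 10000 * 1e6 * 366 / 1000 bits
= 3660000000 bits
= 457500000 bytes
= 446777.3438 KB
BDP = 3660000000 bits (457500000 bytes)


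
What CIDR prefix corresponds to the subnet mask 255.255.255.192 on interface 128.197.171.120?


Binary: 11111111.11111111.11111111.11000000
Count leading 1s
Prefix: /26


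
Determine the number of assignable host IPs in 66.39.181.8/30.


Host bits = 32 - 30 = 2
Total addresses = 2^2 = 4
Usable = total - 2 (network and broadcast)
Usable hosts: 2


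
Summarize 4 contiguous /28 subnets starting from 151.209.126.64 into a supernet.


Original prefix: /28
Number of subnets: 4 = 2^2
New prefix = 28 - 2 = 26
Supernet: 151.209.126.64/26


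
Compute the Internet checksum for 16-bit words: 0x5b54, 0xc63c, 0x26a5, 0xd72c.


Sum all words (with carry folding):
+ 0x5b54 = 0x5b54
+ 0xc63c = 0x2191
+ 0x26a5 = 0x4836
+ 0xd72c = 0x1f63
One's complement: ~0x1f63
Checksum = 0xe09c


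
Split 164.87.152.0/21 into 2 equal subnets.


New prefix = 21 + 1 = 22
Each subnet has 1024 addresses
  164.87.152.0/22
  164.87.156.0/22
Subnets: 164.87.152.0/22, 164.87.156.0/22


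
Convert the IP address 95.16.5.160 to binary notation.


95 = 01011111
16 = 00010000
5 = 00000101
160 = 10100000
Binary: 01011111.00010000.00000101.10100000


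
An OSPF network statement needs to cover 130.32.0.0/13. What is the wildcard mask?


Subnet mask: 255.248.0.0
Wildcard = 255.255.255.255 - subnet mask
255 - 255 = 0
255 - 248 = 7
255 - 0 = 255
255 - 0 = 255
Wildcard: 0.7.255.255


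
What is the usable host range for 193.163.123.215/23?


Network: 193.163.122.0
Broadcast: 193.163.123.255
First usable = network + 1
Last usable = broadcast - 1
Range: 193.163.122.1 to 193.163.123.254


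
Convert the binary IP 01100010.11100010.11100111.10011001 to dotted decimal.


01100010 = 98
11100010 = 226
11100111 = 231
10011001 = 153
IP: 98.226.231.153


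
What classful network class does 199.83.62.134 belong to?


First octet: 199
Binary: 11000111
110xxxxx -> Class C (192-223)
Class C, default mask 255.255.255.0 (/24)


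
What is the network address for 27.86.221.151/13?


IP:   00011011.01010110.11011101.10010111
Mask: 11111111.11111000.00000000.00000000
AND operation:
Net:  00011011.01010000.00000000.00000000
Network: 27.80.0.0/13


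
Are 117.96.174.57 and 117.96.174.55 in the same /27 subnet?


Mask: 255.255.255.224
117.96.174.57 AND mask = 117.96.174.32
117.96.174.55 AND mask = 117.96.174.32
Yes, same subnet (117.96.174.32)


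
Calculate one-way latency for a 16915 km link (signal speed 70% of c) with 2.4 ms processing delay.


Speed = 0.7 * 3e5 km/s = 210000 km/s
Propagation delay = 16915 / 210000 = 0.0805 s = 80.5476 ms
Processing delay = 2.4 ms
Total one-way latency = 82.9476 ms


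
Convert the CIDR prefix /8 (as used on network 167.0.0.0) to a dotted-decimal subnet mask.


/8 means 8 network bits, 24 host bits
Binary: 11111111000000000000000000000000
Mask: 255.0.0.0


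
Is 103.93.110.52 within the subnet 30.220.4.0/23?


Subnet network: 30.220.4.0
Test IP AND mask: 103.93.110.0
No, 103.93.110.52 is not in 30.220.4.0/23


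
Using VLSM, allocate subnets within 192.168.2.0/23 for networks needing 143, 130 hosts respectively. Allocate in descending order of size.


143 hosts -> /24 (254 usable): 192.168.2.0/24
130 hosts -> /24 (254 usable): 192.168.3.0/24
Allocation: 192.168.2.0/24 (143 hosts, 254 usable); 192.168.3.0/24 (130 hosts, 254 usable)


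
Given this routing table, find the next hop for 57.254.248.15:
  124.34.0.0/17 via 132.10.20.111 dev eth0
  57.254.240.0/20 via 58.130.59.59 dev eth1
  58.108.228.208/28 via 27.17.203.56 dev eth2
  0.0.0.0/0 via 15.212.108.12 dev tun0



Longest prefix match for 57.254.248.15:
  /17 124.34.0.0: no
  /20 57.254.240.0: MATCH
  /28 58.108.228.208: no
  /0 0.0.0.0: MATCH
Selected: next-hop 58.130.59.59 via eth1 (matched /20)


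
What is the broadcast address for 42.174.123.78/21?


Network: 42.174.120.0/21
Host bits = 11
Set all host bits to 1:
Broadcast: 42.174.127.255


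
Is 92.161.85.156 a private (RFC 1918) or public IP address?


RFC 1918 private ranges:
  10.0.0.0/8 (10.0.0.0 - 10.255.255.255)
  172.16.0.0/12 (172.16.0.0 - 172.31.255.255)
  192.168.0.0/16 (192.168.0.0 - 192.168.255.255)
Public (not in any RFC 1918 range)


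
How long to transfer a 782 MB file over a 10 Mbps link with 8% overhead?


Effective throughput = 10 * (1 - 8/100) = 9.2 Mbps
File size in Mb = 782 * 8 = 6256 Mb
Time = 6256 / 9.2
Time = 680.0 seconds


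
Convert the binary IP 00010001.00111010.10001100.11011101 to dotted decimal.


00010001 = 17
00111010 = 58
10001100 = 140
11011101 = 221
IP: 17.58.140.221


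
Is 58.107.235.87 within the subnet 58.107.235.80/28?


Subnet network: 58.107.235.80
Test IP AND mask: 58.107.235.80
Yes, 58.107.235.87 is in 58.107.235.80/28


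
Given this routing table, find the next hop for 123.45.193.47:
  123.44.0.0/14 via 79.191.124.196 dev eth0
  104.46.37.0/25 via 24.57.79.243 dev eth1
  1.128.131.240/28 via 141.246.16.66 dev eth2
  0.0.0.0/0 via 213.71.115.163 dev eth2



Longest prefix match for 123.45.193.47:
  /14 123.44.0.0: MATCH
  /25 104.46.37.0: no
  /28 1.128.131.240: no
  /0 0.0.0.0: MATCH
Selected: next-hop 79.191.124.196 via eth0 (matched /14)


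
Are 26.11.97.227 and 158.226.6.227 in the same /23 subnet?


Mask: 255.255.254.0
26.11.97.227 AND mask = 26.11.96.0
158.226.6.227 AND mask = 158.226.6.0
No, different subnets (26.11.96.0 vs 158.226.6.0)


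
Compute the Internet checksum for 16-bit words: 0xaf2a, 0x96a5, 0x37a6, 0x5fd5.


Sum all words (with carry folding):
+ 0xaf2a = 0xaf2a
+ 0x96a5 = 0x45d0
+ 0x37a6 = 0x7d76
+ 0x5fd5 = 0xdd4b
One's complement: ~0xdd4b
Checksum = 0x22b4


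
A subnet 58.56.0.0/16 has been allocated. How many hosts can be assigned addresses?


Host bits = 32 - 16 = 16
Total addresses = 2^16 = 65536
Usable = total - 2 (network and broadcast)
Usable hosts: 65534


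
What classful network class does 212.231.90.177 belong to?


First octet: 212
Binary: 11010100
110xxxxx -> Class C (192-223)
Class C, default mask 255.255.255.0 (/24)


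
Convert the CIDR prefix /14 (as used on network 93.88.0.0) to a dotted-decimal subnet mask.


/14 means 14 network bits, 18 host bits
Binary: 11111111111111000000000000000000
Mask: 255.252.0.0


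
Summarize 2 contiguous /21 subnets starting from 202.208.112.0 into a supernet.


Original prefix: /21
Number of subnets: 2 = 2^1
New prefix = 21 - 1 = 20
Supernet: 202.208.112.0/20


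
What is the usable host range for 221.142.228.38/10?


Network: 221.128.0.0
Broadcast: 221.191.255.255
First usable = network + 1
Last usable = broadcast - 1
Range: 221.128.0.1 to 221.191.255.254


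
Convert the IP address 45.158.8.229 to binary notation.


45 = 00101101
158 = 10011110
8 = 00001000
229 = 11100101
Binary: 00101101.10011110.00001000.11100101


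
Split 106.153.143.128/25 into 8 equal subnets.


New prefix = 25 + 3 = 28
Each subnet has 16 addresses
  106.153.143.128/28
  106.153.143.144/28
  106.153.143.160/28
  106.153.143.176/28
  106.153.143.192/28
  106.153.143.208/28
  106.153.143.224/28
  106.153.143.240/28
Subnets: 106.153.143.128/28, 106.153.143.144/28, 106.153.143.160/28, 106.153.143.176/28, 106.153.143.192/28, 106.153.143.208/28, 106.153.143.224/28, 106.153.143.240/28


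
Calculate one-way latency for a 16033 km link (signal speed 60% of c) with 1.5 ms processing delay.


Speed = 0.6 * 3e5 km/s = 180000 km/s
Propagation delay = 16033 / 180000 = 0.0891 s = 89.0722 ms
Processing delay = 1.5 ms
Total one-way latency = 90.5722 ms


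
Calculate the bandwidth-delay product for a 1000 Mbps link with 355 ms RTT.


BDP = bandwidth * RTT
= 1000 Mbps * 355 ms
= 1000 * 1e6 * 355 / 1000 bits
= 355000000 bits
= 44375000 bytes
= 43334.9609 KB
BDP = 355000000 bits (44375000 bytes)


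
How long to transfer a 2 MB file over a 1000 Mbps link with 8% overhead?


Effective throughput = 1000 * (1 - 8/100) = 920 Mbps
File size in Mb = 2 * 8 = 16 Mb
Time = 16 / 920
Time = 0.0174 seconds


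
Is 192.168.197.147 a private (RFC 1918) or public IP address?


RFC 1918 private ranges:
  10.0.0.0/8 (10.0.0.0 - 10.255.255.255)
  172.16.0.0/12 (172.16.0.0 - 172.31.255.255)
  192.168.0.0/16 (192.168.0.0 - 192.168.255.255)
Private (in 192.168.0.0/16)


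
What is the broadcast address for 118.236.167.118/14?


Network: 118.236.0.0/14
Host bits = 18
Set all host bits to 1:
Broadcast: 118.239.255.255


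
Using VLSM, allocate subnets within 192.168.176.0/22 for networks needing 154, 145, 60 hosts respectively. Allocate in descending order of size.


154 hosts -> /24 (254 usable): 192.168.176.0/24
145 hosts -> /24 (254 usable): 192.168.177.0/24
60 hosts -> /26 (62 usable): 192.168.178.0/26
Allocation: 192.168.176.0/24 (154 hosts, 254 usable); 192.168.177.0/24 (145 hosts, 254 usable); 192.168.178.0/26 (60 hosts, 62 usable)


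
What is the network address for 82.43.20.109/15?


IP:   01010010.00101011.00010100.01101101
Mask: 11111111.11111110.00000000.00000000
AND operation:
Net:  01010010.00101010.00000000.00000000
Network: 82.42.0.0/15


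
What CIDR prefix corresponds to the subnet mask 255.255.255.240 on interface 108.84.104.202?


Binary: 11111111.11111111.11111111.11110000
Count leading 1s
Prefix: /28


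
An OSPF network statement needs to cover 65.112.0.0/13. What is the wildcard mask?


Subnet mask: 255.248.0.0
Wildcard = 255.255.255.255 - subnet mask
255 - 255 = 0
255 - 248 = 7
255 - 0 = 255
255 - 0 = 255
Wildcard: 0.7.255.255


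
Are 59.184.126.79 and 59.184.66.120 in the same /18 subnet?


Mask: 255.255.192.0
59.184.126.79 AND mask = 59.184.64.0
59.184.66.120 AND mask = 59.184.64.0
Yes, same subnet (59.184.64.0)


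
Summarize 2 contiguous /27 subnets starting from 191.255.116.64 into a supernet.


Original prefix: /27
Number of subnets: 2 = 2^1
New prefix = 27 - 1 = 26
Supernet: 191.255.116.64/26


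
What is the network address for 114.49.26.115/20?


IP:   01110010.00110001.00011010.01110011
Mask: 11111111.11111111.11110000.00000000
AND operation:
Net:  01110010.00110001.00010000.00000000
Network: 114.49.16.0/20


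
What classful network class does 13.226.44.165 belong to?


First octet: 13
Binary: 00001101
0xxxxxxx -> Class A (1-126)
Class A, default mask 255.0.0.0 (/8)


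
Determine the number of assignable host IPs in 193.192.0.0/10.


Host bits = 32 - 10 = 22
Total addresses = 2^22 = 4194304
Usable = total - 2 (network and broadcast)
Usable hosts: 4194302


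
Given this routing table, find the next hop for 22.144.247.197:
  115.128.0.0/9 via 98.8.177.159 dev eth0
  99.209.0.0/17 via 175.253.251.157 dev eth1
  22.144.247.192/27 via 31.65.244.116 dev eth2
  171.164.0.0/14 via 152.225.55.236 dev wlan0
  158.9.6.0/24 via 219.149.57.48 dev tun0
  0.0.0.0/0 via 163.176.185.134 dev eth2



Longest prefix match for 22.144.247.197:
  /9 115.128.0.0: no
  /17 99.209.0.0: no
  /27 22.144.247.192: MATCH
  /14 171.164.0.0: no
  /24 158.9.6.0: no
  /0 0.0.0.0: MATCH
Selected: next-hop 31.65.244.116 via eth2 (matched /27)


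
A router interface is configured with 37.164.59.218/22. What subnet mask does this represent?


/22 means 22 network bits, 10 host bits
Binary: 11111111111111111111110000000000
Mask: 255.255.252.0


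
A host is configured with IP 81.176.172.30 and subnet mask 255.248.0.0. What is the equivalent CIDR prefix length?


Binary: 11111111.11111000.00000000.00000000
Count leading 1s
Prefix: /13


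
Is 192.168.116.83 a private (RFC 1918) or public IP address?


RFC 1918 private ranges:
  10.0.0.0/8 (10.0.0.0 - 10.255.255.255)
  172.16.0.0/12 (172.16.0.0 - 172.31.255.255)
  192.168.0.0/16 (192.168.0.0 - 192.168.255.255)
Private (in 192.168.0.0/16)


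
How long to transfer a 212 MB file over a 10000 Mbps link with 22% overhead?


Effective throughput = 10000 * (1 - 22/100) = 7800 Mbps
File size in Mb = 212 * 8 = 1696 Mb
Time = 1696 / 7800
Time = 0.2174 seconds


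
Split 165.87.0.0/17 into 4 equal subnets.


New prefix = 17 + 2 = 19
Each subnet has 8192 addresses
  165.87.0.0/19
  165.87.32.0/19
  165.87.64.0/19
  165.87.96.0/19
Subnets: 165.87.0.0/19, 165.87.32.0/19, 165.87.64.0/19, 165.87.96.0/19


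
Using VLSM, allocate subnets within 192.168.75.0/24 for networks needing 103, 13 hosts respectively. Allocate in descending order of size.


103 hosts -> /25 (126 usable): 192.168.75.0/25
13 hosts -> /28 (14 usable): 192.168.75.128/28
Allocation: 192.168.75.0/25 (103 hosts, 126 usable); 192.168.75.128/28 (13 hosts, 14 usable)


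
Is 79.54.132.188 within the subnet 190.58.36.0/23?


Subnet network: 190.58.36.0
Test IP AND mask: 79.54.132.0
No, 79.54.132.188 is not in 190.58.36.0/23


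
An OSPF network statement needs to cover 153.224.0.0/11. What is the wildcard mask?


Subnet mask: 255.224.0.0
Wildcard = 255.255.255.255 - subnet mask
255 - 255 = 0
255 - 224 = 31
255 - 0 = 255
255 - 0 = 255
Wildcard: 0.31.255.255


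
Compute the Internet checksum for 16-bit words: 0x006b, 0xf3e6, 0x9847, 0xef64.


Sum all words (with carry folding):
+ 0x006b = 0x006b
+ 0xf3e6 = 0xf451
+ 0x9847 = 0x8c99
+ 0xef64 = 0x7bfe
One's complement: ~0x7bfe
Checksum = 0x8401


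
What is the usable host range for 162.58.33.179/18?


Network: 162.58.0.0
Broadcast: 162.58.63.255
First usable = network + 1
Last usable = broadcast - 1
Range: 162.58.0.1 to 162.58.63.254


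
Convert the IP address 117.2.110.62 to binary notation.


117 = 01110101
2 = 00000010
110 = 01101110
62 = 00111110
Binary: 01110101.00000010.01101110.00111110


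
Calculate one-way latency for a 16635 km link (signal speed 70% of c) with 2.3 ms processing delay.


Speed = 0.7 * 3e5 km/s = 210000 km/s
Propagation delay = 16635 / 210000 = 0.0792 s = 79.2143 ms
Processing delay = 2.3 ms
Total one-way latency = 81.5143 ms


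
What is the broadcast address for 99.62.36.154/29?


Network: 99.62.36.152/29
Host bits = 3
Set all host bits to 1:
Broadcast: 99.62.36.159


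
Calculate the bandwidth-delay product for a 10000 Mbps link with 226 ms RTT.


BDP = bandwidth * RTT
= 10000 Mbps * 226 ms
= 10000 * 1e6 * 226 / 1000 bits
= 2260000000 bits
= 282500000 bytes
= 275878.9062 KB
BDP = 2260000000 bits (282500000 bytes)


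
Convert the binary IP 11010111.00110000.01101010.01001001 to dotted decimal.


11010111 = 215
00110000 = 48
01101010 = 106
01001001 = 73
IP: 215.48.106.73


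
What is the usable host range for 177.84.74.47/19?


Network: 177.84.64.0
Broadcast: 177.84.95.255
First usable = network + 1
Last usable = broadcast - 1
Range: 177.84.64.1 to 177.84.95.254


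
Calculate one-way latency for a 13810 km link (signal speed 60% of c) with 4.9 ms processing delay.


Speed = 0.6 * 3e5 km/s = 180000 km/s
Propagation delay = 13810 / 180000 = 0.0767 s = 76.7222 ms
Processing delay = 4.9 ms
Total one-way latency = 81.6222 ms


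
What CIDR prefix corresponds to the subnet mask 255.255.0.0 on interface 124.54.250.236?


Binary: 11111111.11111111.00000000.00000000
Count leading 1s
Prefix: /16


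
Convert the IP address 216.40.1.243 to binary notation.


216 = 11011000
40 = 00101000
1 = 00000001
243 = 11110011
Binary: 11011000.00101000.00000001.11110011


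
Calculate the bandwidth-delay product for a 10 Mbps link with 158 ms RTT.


BDP = bandwidth * RTT
= 10 Mbps * 158 ms
= 10 * 1e6 * 158 / 1000 bits
= 1580000 bits
= 197500 bytes
= 192.8711 KB
BDP = 1580000 bits (197500 bytes)
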